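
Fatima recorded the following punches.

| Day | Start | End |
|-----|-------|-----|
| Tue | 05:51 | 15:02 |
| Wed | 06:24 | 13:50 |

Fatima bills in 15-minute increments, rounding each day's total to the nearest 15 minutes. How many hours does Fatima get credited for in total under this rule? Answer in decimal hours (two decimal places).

Tue: 05:51–15:02 = 9 h 11 min → rounds to 9 h 15 min
Wed: 06:24–13:50 = 7 h 26 min → rounds to 7 h 30 min
Total credited: 16 h 45 min.

16.75 hours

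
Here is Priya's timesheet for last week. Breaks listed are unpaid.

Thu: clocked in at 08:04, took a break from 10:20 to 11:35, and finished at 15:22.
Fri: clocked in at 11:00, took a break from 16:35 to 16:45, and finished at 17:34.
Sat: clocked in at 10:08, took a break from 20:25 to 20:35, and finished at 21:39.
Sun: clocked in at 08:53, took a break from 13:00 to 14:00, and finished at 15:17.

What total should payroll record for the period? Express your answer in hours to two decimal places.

29.20 hours

Thu: 08:04–15:22 = 7 h 18 min; less 75 min break → 6 h 3 min
Fri: 11:00–17:34 = 6 h 34 min; less 10 min break → 6 h 24 min
Sat: 10:08–21:39 = 11 h 31 min; less 10 min break → 11 h 21 min
Sun: 08:53–15:17 = 6 h 24 min; less 60 min break → 5 h 24 min
Total: 6 h 3 min + 6 h 24 min + 11 h 21 min + 5 h 24 min = 29 h 12 min.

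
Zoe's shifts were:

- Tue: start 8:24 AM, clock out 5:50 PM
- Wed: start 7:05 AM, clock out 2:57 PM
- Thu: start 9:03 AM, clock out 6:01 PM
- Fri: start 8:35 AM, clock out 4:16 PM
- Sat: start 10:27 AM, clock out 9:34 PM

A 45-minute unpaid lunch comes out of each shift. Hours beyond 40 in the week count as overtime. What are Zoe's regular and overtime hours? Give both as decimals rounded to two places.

Regular 40.00 hours, overtime 1.32 hours

Tue: 8:24 AM–5:50 PM = 9 h 26 min; less 45 min break → 8 h 41 min
Wed: 7:05 AM–2:57 PM = 7 h 52 min; less 45 min break → 7 h 7 min
Thu: 9:03 AM–6:01 PM = 8 h 58 min; less 45 min break → 8 h 13 min
Fri: 8:35 AM–4:16 PM = 7 h 41 min; less 45 min break → 6 h 56 min
Sat: 10:27 AM–9:34 PM = 11 h 7 min; less 45 min break → 10 h 22 min
Total worked: 41 h 19 min = 41.32 h.
Threshold 40 h → overtime 1 h 19 min, regular 40 h 0 min.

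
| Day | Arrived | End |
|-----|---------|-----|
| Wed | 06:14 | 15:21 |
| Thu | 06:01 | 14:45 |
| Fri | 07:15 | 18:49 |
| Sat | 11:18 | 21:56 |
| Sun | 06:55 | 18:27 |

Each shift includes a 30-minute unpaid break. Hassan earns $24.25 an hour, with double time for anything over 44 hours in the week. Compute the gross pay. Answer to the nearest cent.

$1313.54

Wed: 06:14–15:21 = 9 h 7 min; less 30 min break → 8 h 37 min
Thu: 06:01–14:45 = 8 h 44 min; less 30 min break → 8 h 14 min
Fri: 07:15–18:49 = 11 h 34 min; less 30 min break → 11 h 4 min
Sat: 11:18–21:56 = 10 h 38 min; less 30 min break → 10 h 8 min
Sun: 06:55–18:27 = 11 h 32 min; less 30 min break → 11 h 2 min
Total worked: 49 h 5 min = 2945 min.
Regular 44 h 0 min = 2640 min at $24.25/h; overtime 5 h 5 min = 305 min at $48.50/h.
Pay = (2640 × $24.25 + 305 × $48.50) ÷ 60 = $1313.54.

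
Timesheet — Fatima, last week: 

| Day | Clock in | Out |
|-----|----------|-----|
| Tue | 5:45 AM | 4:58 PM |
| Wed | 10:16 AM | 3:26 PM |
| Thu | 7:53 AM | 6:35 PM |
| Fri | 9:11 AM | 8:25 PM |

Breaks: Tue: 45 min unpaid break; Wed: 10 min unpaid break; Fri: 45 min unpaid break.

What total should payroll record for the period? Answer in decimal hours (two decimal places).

Tue: 5:45 AM–4:58 PM = 11 h 13 min; less 45 min break → 10 h 28 min
Wed: 10:16 AM–3:26 PM = 5 h 10 min; less 10 min break → 5 h 0 min
Thu: 7:53 AM–6:35 PM = 10 h 42 min
Fri: 9:11 AM–8:25 PM = 11 h 14 min; less 45 min break → 10 h 29 min
Total: 10 h 28 min + 5 h 0 min + 10 h 42 min + 10 h 29 min = 36 h 39 min.

36.65 hours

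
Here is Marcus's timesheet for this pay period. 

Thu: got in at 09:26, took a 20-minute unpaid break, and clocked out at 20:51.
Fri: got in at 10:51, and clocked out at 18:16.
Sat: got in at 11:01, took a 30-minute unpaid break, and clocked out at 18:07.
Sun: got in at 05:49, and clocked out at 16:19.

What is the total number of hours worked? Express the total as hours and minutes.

35 h 36 min

Thu: 09:26–20:51 = 11 h 25 min; less 20 min break → 11 h 5 min
Fri: 10:51–18:16 = 7 h 25 min
Sat: 11:01–18:07 = 7 h 6 min; less 30 min break → 6 h 36 min
Sun: 05:49–16:19 = 10 h 30 min
Total: 11 h 5 min + 7 h 25 min + 6 h 36 min + 10 h 30 min = 35 h 36 min.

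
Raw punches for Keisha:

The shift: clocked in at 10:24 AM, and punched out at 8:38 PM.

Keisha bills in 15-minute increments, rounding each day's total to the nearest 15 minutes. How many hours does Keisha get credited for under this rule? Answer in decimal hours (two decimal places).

10.25 hours

The shift: 10:24 AM–8:38 PM = 10 h 14 min → rounds to 10 h 15 min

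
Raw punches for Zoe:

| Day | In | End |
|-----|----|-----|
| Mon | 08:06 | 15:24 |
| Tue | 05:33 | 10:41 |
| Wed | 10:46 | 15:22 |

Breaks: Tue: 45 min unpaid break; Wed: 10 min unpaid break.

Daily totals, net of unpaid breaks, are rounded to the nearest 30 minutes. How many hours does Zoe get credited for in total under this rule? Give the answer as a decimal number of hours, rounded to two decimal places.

16.50 hours

Mon: 08:06–15:24 = 7 h 18 min → rounds to 7 h 30 min
Tue: 05:33–10:41 = 5 h 8 min − 45 min = 4 h 23 min → rounds to 4 h 30 min
Wed: 10:46–15:22 = 4 h 36 min − 10 min = 4 h 26 min → rounds to 4 h 30 min
Total credited: 16 h 30 min.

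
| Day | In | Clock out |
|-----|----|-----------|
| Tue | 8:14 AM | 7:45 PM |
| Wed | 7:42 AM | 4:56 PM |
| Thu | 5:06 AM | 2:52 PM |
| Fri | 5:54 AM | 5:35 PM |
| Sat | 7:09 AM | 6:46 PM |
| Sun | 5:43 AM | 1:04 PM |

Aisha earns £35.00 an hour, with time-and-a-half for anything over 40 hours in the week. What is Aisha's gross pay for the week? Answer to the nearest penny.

Tue: 8:14 AM–7:45 PM = 11 h 31 min
Wed: 7:42 AM–4:56 PM = 9 h 14 min
Thu: 5:06 AM–2:52 PM = 9 h 46 min
Fri: 5:54 AM–5:35 PM = 11 h 41 min
Sat: 7:09 AM–6:46 PM = 11 h 37 min
Sun: 5:43 AM–1:04 PM = 7 h 21 min
Total worked: 61 h 10 min = 3670 min.
Regular 40 h 0 min = 2400 min at £35.00/h; overtime 21 h 10 min = 1270 min at £52.50/h.
Pay = (2400 × £35.00 + 1270 × £52.50) ÷ 60 = £2511.25.

£2511.25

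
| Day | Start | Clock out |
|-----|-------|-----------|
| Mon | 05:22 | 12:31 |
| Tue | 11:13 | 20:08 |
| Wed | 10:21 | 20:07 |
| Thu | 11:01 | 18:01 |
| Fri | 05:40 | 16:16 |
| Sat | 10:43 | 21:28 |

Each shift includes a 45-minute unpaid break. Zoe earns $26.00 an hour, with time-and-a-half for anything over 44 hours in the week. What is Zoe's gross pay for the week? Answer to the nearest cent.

$1365.65

Mon: 05:22–12:31 = 7 h 9 min; less 45 min break → 6 h 24 min
Tue: 11:13–20:08 = 8 h 55 min; less 45 min break → 8 h 10 min
Wed: 10:21–20:07 = 9 h 46 min; less 45 min break → 9 h 1 min
Thu: 11:01–18:01 = 7 h 0 min; less 45 min break → 6 h 15 min
Fri: 05:40–16:16 = 10 h 36 min; less 45 min break → 9 h 51 min
Sat: 10:43–21:28 = 10 h 45 min; less 45 min break → 10 h 0 min
Total worked: 49 h 41 min = 2981 min.
Regular 44 h 0 min = 2640 min at $26.00/h; overtime 5 h 41 min = 341 min at $39.00/h.
Pay = (2640 × $26.00 + 341 × $39.00) ÷ 60 = $1365.65.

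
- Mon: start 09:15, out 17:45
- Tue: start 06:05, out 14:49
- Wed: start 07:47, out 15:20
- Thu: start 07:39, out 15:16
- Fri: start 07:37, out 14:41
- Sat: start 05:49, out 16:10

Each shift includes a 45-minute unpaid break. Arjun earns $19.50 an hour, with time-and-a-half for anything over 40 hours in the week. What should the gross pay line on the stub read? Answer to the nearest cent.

$935.51

Mon: 09:15–17:45 = 8 h 30 min; less 45 min break → 7 h 45 min
Tue: 06:05–14:49 = 8 h 44 min; less 45 min break → 7 h 59 min
Wed: 07:47–15:20 = 7 h 33 min; less 45 min break → 6 h 48 min
Thu: 07:39–15:16 = 7 h 37 min; less 45 min break → 6 h 52 min
Fri: 07:37–14:41 = 7 h 4 min; less 45 min break → 6 h 19 min
Sat: 05:49–16:10 = 10 h 21 min; less 45 min break → 9 h 36 min
Total worked: 45 h 19 min = 2719 min.
Regular 40 h 0 min = 2400 min at $19.50/h; overtime 5 h 19 min = 319 min at $29.25/h.
Pay = (2400 × $19.50 + 319 × $29.25) ÷ 60 = $935.51.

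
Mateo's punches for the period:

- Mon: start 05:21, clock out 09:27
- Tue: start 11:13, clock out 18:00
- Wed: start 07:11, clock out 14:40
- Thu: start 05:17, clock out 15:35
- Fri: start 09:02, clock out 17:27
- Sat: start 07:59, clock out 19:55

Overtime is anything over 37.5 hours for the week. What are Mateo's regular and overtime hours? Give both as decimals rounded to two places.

Mon: 05:21–09:27 = 4 h 6 min
Tue: 11:13–18:00 = 6 h 47 min
Wed: 07:11–14:40 = 7 h 29 min
Thu: 05:17–15:35 = 10 h 18 min
Fri: 09:02–17:27 = 8 h 25 min
Sat: 07:59–19:55 = 11 h 56 min
Total worked: 49 h 1 min = 49.02 h.
Threshold 37.5 h → overtime 11 h 31 min, regular 37 h 30 min.

Regular 37.50 hours, overtime 11.52 hours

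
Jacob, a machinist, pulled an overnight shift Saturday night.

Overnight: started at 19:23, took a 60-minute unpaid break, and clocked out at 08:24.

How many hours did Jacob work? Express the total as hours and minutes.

12 h 1 min

Overnight: 19:23 → midnight = 4 h 37 min; midnight → 08:24 = 8 h 24 min; span 13 h 1 min; less 60 min break → 12 h 1 min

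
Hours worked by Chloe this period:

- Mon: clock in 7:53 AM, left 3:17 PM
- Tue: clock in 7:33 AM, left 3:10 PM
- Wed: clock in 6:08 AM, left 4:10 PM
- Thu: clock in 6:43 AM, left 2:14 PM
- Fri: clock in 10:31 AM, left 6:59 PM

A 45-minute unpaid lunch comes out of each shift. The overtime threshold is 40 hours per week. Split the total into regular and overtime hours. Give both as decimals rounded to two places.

Mon: 7:53 AM–3:17 PM = 7 h 24 min; less 45 min break → 6 h 39 min
Tue: 7:33 AM–3:10 PM = 7 h 37 min; less 45 min break → 6 h 52 min
Wed: 6:08 AM–4:10 PM = 10 h 2 min; less 45 min break → 9 h 17 min
Thu: 6:43 AM–2:14 PM = 7 h 31 min; less 45 min break → 6 h 46 min
Fri: 10:31 AM–6:59 PM = 8 h 28 min; less 45 min break → 7 h 43 min
Total worked: 37 h 17 min = 37.28 h.
Threshold 40 h → overtime 0 h 0 min, regular 37 h 17 min.

Regular 37.28 hours, overtime 0.00 hours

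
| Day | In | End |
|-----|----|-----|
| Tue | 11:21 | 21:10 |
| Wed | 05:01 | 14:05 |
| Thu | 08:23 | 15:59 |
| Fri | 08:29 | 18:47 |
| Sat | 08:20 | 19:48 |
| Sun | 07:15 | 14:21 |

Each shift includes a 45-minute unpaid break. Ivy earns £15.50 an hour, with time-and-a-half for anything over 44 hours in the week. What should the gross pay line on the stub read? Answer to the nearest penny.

£841.26

Tue: 11:21–21:10 = 9 h 49 min; less 45 min break → 9 h 4 min
Wed: 05:01–14:05 = 9 h 4 min; less 45 min break → 8 h 19 min
Thu: 08:23–15:59 = 7 h 36 min; less 45 min break → 6 h 51 min
Fri: 08:29–18:47 = 10 h 18 min; less 45 min break → 9 h 33 min
Sat: 08:20–19:48 = 11 h 28 min; less 45 min break → 10 h 43 min
Sun: 07:15–14:21 = 7 h 6 min; less 45 min break → 6 h 21 min
Total worked: 50 h 51 min = 3051 min.
Regular 44 h 0 min = 2640 min at £15.50/h; overtime 6 h 51 min = 411 min at £23.25/h.
Pay = (2640 × £15.50 + 411 × £23.25) ÷ 60 = £841.26.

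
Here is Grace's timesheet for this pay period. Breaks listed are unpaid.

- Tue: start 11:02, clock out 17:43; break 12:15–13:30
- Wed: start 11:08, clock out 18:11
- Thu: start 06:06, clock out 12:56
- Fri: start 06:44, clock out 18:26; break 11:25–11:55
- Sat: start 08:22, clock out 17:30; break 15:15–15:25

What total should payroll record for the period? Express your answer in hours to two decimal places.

Tue: 11:02–17:43 = 6 h 41 min; less 75 min break → 5 h 26 min
Wed: 11:08–18:11 = 7 h 3 min
Thu: 06:06–12:56 = 6 h 50 min
Fri: 06:44–18:26 = 11 h 42 min; less 30 min break → 11 h 12 min
Sat: 08:22–17:30 = 9 h 8 min; less 10 min break → 8 h 58 min
Total: 5 h 26 min + 7 h 3 min + 6 h 50 min + 11 h 12 min + 8 h 58 min = 39 h 29 min.

39.48 hours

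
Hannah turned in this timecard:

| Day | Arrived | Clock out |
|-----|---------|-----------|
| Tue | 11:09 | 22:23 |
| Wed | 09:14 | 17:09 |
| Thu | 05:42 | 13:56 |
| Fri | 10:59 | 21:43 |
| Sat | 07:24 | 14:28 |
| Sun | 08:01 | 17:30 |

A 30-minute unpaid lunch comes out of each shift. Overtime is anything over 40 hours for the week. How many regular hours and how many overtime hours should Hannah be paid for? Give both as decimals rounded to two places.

Regular 40.00 hours, overtime 11.67 hours

Tue: 11:09–22:23 = 11 h 14 min; less 30 min break → 10 h 44 min
Wed: 09:14–17:09 = 7 h 55 min; less 30 min break → 7 h 25 min
Thu: 05:42–13:56 = 8 h 14 min; less 30 min break → 7 h 44 min
Fri: 10:59–21:43 = 10 h 44 min; less 30 min break → 10 h 14 min
Sat: 07:24–14:28 = 7 h 4 min; less 30 min break → 6 h 34 min
Sun: 08:01–17:30 = 9 h 29 min; less 30 min break → 8 h 59 min
Total worked: 51 h 40 min = 51.67 h.
Threshold 40 h → overtime 11 h 40 min, regular 40 h 0 min.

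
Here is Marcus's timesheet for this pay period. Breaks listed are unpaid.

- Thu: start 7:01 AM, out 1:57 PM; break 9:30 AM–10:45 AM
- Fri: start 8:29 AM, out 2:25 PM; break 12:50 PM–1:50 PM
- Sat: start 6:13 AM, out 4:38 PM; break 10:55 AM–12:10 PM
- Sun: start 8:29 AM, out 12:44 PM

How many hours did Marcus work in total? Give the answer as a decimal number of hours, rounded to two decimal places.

24.03 hours

Thu: 7:01 AM–1:57 PM = 6 h 56 min; less 75 min break → 5 h 41 min
Fri: 8:29 AM–2:25 PM = 5 h 56 min; less 60 min break → 4 h 56 min
Sat: 6:13 AM–4:38 PM = 10 h 25 min; less 75 min break → 9 h 10 min
Sun: 8:29 AM–12:44 PM = 4 h 15 min
Total: 5 h 41 min + 4 h 56 min + 9 h 10 min + 4 h 15 min = 24 h 2 min.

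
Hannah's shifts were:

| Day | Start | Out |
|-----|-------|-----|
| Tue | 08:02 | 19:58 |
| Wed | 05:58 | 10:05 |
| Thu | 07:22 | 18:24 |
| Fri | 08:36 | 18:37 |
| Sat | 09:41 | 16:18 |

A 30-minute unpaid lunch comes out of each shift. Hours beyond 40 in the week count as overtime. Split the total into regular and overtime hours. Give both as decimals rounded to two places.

Regular 40.00 hours, overtime 1.22 hours

Tue: 08:02–19:58 = 11 h 56 min; less 30 min break → 11 h 26 min
Wed: 05:58–10:05 = 4 h 7 min; less 30 min break → 3 h 37 min
Thu: 07:22–18:24 = 11 h 2 min; less 30 min break → 10 h 32 min
Fri: 08:36–18:37 = 10 h 1 min; less 30 min break → 9 h 31 min
Sat: 09:41–16:18 = 6 h 37 min; less 30 min break → 6 h 7 min
Total worked: 41 h 13 min = 41.22 h.
Threshold 40 h → overtime 1 h 13 min, regular 40 h 0 min.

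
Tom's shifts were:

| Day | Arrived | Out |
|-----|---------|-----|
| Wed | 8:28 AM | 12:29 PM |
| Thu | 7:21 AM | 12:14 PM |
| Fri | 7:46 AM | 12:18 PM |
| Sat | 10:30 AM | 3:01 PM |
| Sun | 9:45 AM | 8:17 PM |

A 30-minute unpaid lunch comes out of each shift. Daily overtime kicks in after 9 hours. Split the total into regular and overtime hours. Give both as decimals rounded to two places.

Regular 24.95 hours, overtime 1.03 hours

Wed: 8:28 AM–12:29 PM = 4 h 1 min; less 30 min break → 3 h 31 min
Thu: 7:21 AM–12:14 PM = 4 h 53 min; less 30 min break → 4 h 23 min
Fri: 7:46 AM–12:18 PM = 4 h 32 min; less 30 min break → 4 h 2 min
Sat: 10:30 AM–3:01 PM = 4 h 31 min; less 30 min break → 4 h 1 min
Sun: 9:45 AM–8:17 PM = 10 h 32 min; less 30 min break → 10 h 2 min
Wed reg 3 h 31 min / OT 0 h 0 min; Thu reg 4 h 23 min / OT 0 h 0 min; Fri reg 4 h 2 min / OT 0 h 0 min; Sat reg 4 h 1 min / OT 0 h 0 min; Sun reg 9 h 0 min / OT 1 h 2 min.
Totals: regular 24 h 57 min, overtime 1 h 2 min.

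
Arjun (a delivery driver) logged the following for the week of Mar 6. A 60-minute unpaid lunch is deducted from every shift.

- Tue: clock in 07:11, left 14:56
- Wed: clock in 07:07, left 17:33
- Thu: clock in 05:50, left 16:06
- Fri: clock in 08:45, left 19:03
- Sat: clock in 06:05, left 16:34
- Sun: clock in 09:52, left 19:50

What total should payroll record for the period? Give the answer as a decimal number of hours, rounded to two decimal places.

53.20 hours

Tue: 07:11–14:56 = 7 h 45 min; less 60 min break → 6 h 45 min
Wed: 07:07–17:33 = 10 h 26 min; less 60 min break → 9 h 26 min
Thu: 05:50–16:06 = 10 h 16 min; less 60 min break → 9 h 16 min
Fri: 08:45–19:03 = 10 h 18 min; less 60 min break → 9 h 18 min
Sat: 06:05–16:34 = 10 h 29 min; less 60 min break → 9 h 29 min
Sun: 09:52–19:50 = 9 h 58 min; less 60 min break → 8 h 58 min
Total: 6 h 45 min + 9 h 26 min + 9 h 16 min + 9 h 18 min + 9 h 29 min + 8 h 58 min = 53 h 12 min.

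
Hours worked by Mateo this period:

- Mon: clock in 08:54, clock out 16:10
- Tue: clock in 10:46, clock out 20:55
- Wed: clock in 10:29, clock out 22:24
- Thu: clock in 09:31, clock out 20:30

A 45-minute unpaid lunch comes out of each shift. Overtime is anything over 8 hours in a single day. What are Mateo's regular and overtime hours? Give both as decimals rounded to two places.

Regular 30.52 hours, overtime 6.80 hours

Mon: 08:54–16:10 = 7 h 16 min; less 45 min break → 6 h 31 min
Tue: 10:46–20:55 = 10 h 9 min; less 45 min break → 9 h 24 min
Wed: 10:29–22:24 = 11 h 55 min; less 45 min break → 11 h 10 min
Thu: 09:31–20:30 = 10 h 59 min; less 45 min break → 10 h 14 min
Mon reg 6 h 31 min / OT 0 h 0 min; Tue reg 8 h 0 min / OT 1 h 24 min; Wed reg 8 h 0 min / OT 3 h 10 min; Thu reg 8 h 0 min / OT 2 h 14 min.
Totals: regular 30 h 31 min, overtime 6 h 48 min.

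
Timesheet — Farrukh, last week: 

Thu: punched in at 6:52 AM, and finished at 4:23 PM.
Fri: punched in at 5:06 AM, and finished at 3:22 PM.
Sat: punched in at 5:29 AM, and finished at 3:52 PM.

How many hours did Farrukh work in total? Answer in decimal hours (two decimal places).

Thu: 6:52 AM–4:23 PM = 9 h 31 min
Fri: 5:06 AM–3:22 PM = 10 h 16 min
Sat: 5:29 AM–3:52 PM = 10 h 23 min
Total: 9 h 31 min + 10 h 16 min + 10 h 23 min = 30 h 10 min.

30.17 hours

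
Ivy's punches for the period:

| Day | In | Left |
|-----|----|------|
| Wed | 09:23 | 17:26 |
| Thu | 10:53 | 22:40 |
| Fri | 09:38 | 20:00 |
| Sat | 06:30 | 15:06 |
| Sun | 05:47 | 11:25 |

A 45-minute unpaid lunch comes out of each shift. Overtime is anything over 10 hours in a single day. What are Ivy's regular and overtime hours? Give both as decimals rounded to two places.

Wed: 09:23–17:26 = 8 h 3 min; less 45 min break → 7 h 18 min
Thu: 10:53–22:40 = 11 h 47 min; less 45 min break → 11 h 2 min
Fri: 09:38–20:00 = 10 h 22 min; less 45 min break → 9 h 37 min
Sat: 06:30–15:06 = 8 h 36 min; less 45 min break → 7 h 51 min
Sun: 05:47–11:25 = 5 h 38 min; less 45 min break → 4 h 53 min
Wed reg 7 h 18 min / OT 0 h 0 min; Thu reg 10 h 0 min / OT 1 h 2 min; Fri reg 9 h 37 min / OT 0 h 0 min; Sat reg 7 h 51 min / OT 0 h 0 min; Sun reg 4 h 53 min / OT 0 h 0 min.
Totals: regular 39 h 39 min, overtime 1 h 2 min.

Regular 39.65 hours, overtime 1.03 hours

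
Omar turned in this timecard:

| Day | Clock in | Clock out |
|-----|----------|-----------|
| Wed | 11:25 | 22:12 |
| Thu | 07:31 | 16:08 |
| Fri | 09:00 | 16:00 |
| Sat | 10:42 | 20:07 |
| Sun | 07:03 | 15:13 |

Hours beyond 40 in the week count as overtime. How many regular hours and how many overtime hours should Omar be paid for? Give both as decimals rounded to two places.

Regular 40.00 hours, overtime 3.98 hours

Wed: 11:25–22:12 = 10 h 47 min
Thu: 07:31–16:08 = 8 h 37 min
Fri: 09:00–16:00 = 7 h 0 min
Sat: 10:42–20:07 = 9 h 25 min
Sun: 07:03–15:13 = 8 h 10 min
Total worked: 43 h 59 min = 43.98 h.
Threshold 40 h → overtime 3 h 59 min, regular 40 h 0 min.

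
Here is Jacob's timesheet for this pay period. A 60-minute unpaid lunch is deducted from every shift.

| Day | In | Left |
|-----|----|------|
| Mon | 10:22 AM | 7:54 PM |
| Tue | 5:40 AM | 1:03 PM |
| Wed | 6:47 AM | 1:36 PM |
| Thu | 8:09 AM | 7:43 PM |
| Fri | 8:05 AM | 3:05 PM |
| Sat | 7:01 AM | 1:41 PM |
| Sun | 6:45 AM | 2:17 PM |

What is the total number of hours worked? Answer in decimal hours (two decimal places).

Mon: 10:22 AM–7:54 PM = 9 h 32 min; less 60 min break → 8 h 32 min
Tue: 5:40 AM–1:03 PM = 7 h 23 min; less 60 min break → 6 h 23 min
Wed: 6:47 AM–1:36 PM = 6 h 49 min; less 60 min break → 5 h 49 min
Thu: 8:09 AM–7:43 PM = 11 h 34 min; less 60 min break → 10 h 34 min
Fri: 8:05 AM–3:05 PM = 7 h 0 min; less 60 min break → 6 h 0 min
Sat: 7:01 AM–1:41 PM = 6 h 40 min; less 60 min break → 5 h 40 min
Sun: 6:45 AM–2:17 PM = 7 h 32 min; less 60 min break → 6 h 32 min
Total: 8 h 32 min + 6 h 23 min + 5 h 49 min + 10 h 34 min + 6 h 0 min + 5 h 40 min + 6 h 32 min = 49 h 30 min.

49.50 hours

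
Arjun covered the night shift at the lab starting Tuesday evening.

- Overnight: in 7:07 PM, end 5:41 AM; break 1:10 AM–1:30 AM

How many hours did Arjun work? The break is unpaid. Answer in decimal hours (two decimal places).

Overnight: 7:07 PM → midnight = 4 h 53 min; midnight → 5:41 AM = 5 h 41 min; span 10 h 34 min; less 20 min break → 10 h 14 min

10.23 hours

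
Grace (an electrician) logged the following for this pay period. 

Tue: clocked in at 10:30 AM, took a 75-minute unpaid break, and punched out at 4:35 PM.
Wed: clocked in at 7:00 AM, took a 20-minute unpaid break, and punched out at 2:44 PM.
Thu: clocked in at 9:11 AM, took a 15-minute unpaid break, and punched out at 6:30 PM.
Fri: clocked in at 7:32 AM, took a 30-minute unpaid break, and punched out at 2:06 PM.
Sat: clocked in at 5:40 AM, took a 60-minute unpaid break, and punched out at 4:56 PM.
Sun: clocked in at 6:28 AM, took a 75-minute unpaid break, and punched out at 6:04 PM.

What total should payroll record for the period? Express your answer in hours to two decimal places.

47.98 hours

Tue: 10:30 AM–4:35 PM = 6 h 5 min; less 75 min break → 4 h 50 min
Wed: 7:00 AM–2:44 PM = 7 h 44 min; less 20 min break → 7 h 24 min
Thu: 9:11 AM–6:30 PM = 9 h 19 min; less 15 min break → 9 h 4 min
Fri: 7:32 AM–2:06 PM = 6 h 34 min; less 30 min break → 6 h 4 min
Sat: 5:40 AM–4:56 PM = 11 h 16 min; less 60 min break → 10 h 16 min
Sun: 6:28 AM–6:04 PM = 11 h 36 min; less 75 min break → 10 h 21 min
Total: 4 h 50 min + 7 h 24 min + 9 h 4 min + 6 h 4 min + 10 h 16 min + 10 h 21 min = 47 h 59 min.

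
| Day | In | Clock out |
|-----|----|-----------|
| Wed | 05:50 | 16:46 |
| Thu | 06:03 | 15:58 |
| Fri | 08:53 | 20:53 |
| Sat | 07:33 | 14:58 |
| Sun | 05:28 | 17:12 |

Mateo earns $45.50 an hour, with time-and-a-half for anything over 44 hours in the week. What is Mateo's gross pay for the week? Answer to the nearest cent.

$2548.00

Wed: 05:50–16:46 = 10 h 56 min
Thu: 06:03–15:58 = 9 h 55 min
Fri: 08:53–20:53 = 12 h 0 min
Sat: 07:33–14:58 = 7 h 25 min
Sun: 05:28–17:12 = 11 h 44 min
Total worked: 52 h 0 min = 3120 min.
Regular 44 h 0 min = 2640 min at $45.50/h; overtime 8 h 0 min = 480 min at $68.25/h.
Pay = (2640 × $45.50 + 480 × $68.25) ÷ 60 = $2548.00.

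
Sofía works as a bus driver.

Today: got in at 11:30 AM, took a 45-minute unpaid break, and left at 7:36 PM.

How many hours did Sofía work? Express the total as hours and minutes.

7 h 21 min

Today: 11:30 AM–7:36 PM = 8 h 6 min; less 45 min break → 7 h 21 min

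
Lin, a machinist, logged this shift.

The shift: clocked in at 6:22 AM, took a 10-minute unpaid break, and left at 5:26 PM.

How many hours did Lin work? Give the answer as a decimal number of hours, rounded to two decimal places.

10.90 hours

The shift: 6:22 AM–5:26 PM = 11 h 4 min; less 10 min break → 10 h 54 min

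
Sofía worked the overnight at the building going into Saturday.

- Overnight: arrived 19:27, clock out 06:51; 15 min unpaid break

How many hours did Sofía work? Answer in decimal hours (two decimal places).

11.15 hours

Overnight: 19:27 → midnight = 4 h 33 min; midnight → 06:51 = 6 h 51 min; span 11 h 24 min; less 15 min break → 11 h 9 min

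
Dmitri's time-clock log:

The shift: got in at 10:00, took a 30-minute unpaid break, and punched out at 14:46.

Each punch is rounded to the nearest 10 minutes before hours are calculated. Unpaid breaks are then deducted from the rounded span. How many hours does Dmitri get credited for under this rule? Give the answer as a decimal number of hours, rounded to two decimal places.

4.33 hours

The shift: in 10:00→10:00, out 14:46→14:50; 4 h 50 min − 30 min = 4 h 20 min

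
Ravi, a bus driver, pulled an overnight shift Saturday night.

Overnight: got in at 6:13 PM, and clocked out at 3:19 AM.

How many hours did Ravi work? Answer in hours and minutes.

9 h 6 min

Overnight: 6:13 PM → midnight = 5 h 47 min; midnight → 3:19 AM = 3 h 19 min; span 9 h 6 min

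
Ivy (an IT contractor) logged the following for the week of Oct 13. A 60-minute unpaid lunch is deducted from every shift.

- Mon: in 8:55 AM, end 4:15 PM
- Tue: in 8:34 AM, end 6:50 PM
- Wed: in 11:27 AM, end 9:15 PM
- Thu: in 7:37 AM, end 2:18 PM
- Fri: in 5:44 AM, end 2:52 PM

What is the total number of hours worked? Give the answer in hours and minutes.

38 h 13 min

Mon: 8:55 AM–4:15 PM = 7 h 20 min; less 60 min break → 6 h 20 min
Tue: 8:34 AM–6:50 PM = 10 h 16 min; less 60 min break → 9 h 16 min
Wed: 11:27 AM–9:15 PM = 9 h 48 min; less 60 min break → 8 h 48 min
Thu: 7:37 AM–2:18 PM = 6 h 41 min; less 60 min break → 5 h 41 min
Fri: 5:44 AM–2:52 PM = 9 h 8 min; less 60 min break → 8 h 8 min
Total: 6 h 20 min + 9 h 16 min + 8 h 48 min + 5 h 41 min + 8 h 8 min = 38 h 13 min.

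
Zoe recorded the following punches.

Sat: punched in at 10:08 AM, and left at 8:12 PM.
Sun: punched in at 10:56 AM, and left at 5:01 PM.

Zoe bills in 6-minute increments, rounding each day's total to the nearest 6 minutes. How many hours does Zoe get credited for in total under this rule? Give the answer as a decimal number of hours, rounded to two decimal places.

Sat: 10:08 AM–8:12 PM = 10 h 4 min → rounds to 10 h 6 min
Sun: 10:56 AM–5:01 PM = 6 h 5 min → rounds to 6 h 6 min
Total credited: 16 h 12 min.

16.20 hours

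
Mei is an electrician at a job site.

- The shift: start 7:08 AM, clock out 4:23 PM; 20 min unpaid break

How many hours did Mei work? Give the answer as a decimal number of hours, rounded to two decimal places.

8.92 hours

The shift: 7:08 AM–4:23 PM = 9 h 15 min; less 20 min break → 8 h 55 min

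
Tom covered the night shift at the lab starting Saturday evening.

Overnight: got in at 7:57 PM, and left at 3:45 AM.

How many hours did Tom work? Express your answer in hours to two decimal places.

Overnight: 7:57 PM → midnight = 4 h 3 min; midnight → 3:45 AM = 3 h 45 min; span 7 h 48 min

7.80 hours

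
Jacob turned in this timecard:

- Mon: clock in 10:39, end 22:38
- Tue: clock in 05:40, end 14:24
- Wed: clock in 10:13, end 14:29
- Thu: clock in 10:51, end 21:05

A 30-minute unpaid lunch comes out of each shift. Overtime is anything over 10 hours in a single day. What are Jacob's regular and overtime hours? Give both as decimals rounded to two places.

Mon: 10:39–22:38 = 11 h 59 min; less 30 min break → 11 h 29 min
Tue: 05:40–14:24 = 8 h 44 min; less 30 min break → 8 h 14 min
Wed: 10:13–14:29 = 4 h 16 min; less 30 min break → 3 h 46 min
Thu: 10:51–21:05 = 10 h 14 min; less 30 min break → 9 h 44 min
Mon reg 10 h 0 min / OT 1 h 29 min; Tue reg 8 h 14 min / OT 0 h 0 min; Wed reg 3 h 46 min / OT 0 h 0 min; Thu reg 9 h 44 min / OT 0 h 0 min.
Totals: regular 31 h 44 min, overtime 1 h 29 min.

Regular 31.73 hours, overtime 1.48 hours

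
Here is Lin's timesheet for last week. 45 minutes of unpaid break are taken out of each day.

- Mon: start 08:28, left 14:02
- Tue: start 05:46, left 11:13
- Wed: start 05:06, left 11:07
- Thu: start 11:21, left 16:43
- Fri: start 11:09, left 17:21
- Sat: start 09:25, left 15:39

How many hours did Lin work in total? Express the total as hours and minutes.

Mon: 08:28–14:02 = 5 h 34 min; less 45 min break → 4 h 49 min
Tue: 05:46–11:13 = 5 h 27 min; less 45 min break → 4 h 42 min
Wed: 05:06–11:07 = 6 h 1 min; less 45 min break → 5 h 16 min
Thu: 11:21–16:43 = 5 h 22 min; less 45 min break → 4 h 37 min
Fri: 11:09–17:21 = 6 h 12 min; less 45 min break → 5 h 27 min
Sat: 09:25–15:39 = 6 h 14 min; less 45 min break → 5 h 29 min
Total: 4 h 49 min + 4 h 42 min + 5 h 16 min + 4 h 37 min + 5 h 27 min + 5 h 29 min = 30 h 20 min.

30 h 20 min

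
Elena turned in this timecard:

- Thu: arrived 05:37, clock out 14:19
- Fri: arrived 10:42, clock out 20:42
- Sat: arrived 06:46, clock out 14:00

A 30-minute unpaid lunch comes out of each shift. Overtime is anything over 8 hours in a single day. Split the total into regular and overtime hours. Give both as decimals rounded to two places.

Regular 22.73 hours, overtime 1.70 hours

Thu: 05:37–14:19 = 8 h 42 min; less 30 min break → 8 h 12 min
Fri: 10:42–20:42 = 10 h 0 min; less 30 min break → 9 h 30 min
Sat: 06:46–14:00 = 7 h 14 min; less 30 min break → 6 h 44 min
Thu reg 8 h 0 min / OT 0 h 12 min; Fri reg 8 h 0 min / OT 1 h 30 min; Sat reg 6 h 44 min / OT 0 h 0 min.
Totals: regular 22 h 44 min, overtime 1 h 42 min.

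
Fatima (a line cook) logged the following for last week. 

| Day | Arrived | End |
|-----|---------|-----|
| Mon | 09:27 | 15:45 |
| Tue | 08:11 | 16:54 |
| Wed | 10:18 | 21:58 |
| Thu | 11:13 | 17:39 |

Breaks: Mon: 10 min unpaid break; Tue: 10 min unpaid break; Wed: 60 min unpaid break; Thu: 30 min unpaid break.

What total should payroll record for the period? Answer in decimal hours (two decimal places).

31.28 hours

Mon: 09:27–15:45 = 6 h 18 min; less 10 min break → 6 h 8 min
Tue: 08:11–16:54 = 8 h 43 min; less 10 min break → 8 h 33 min
Wed: 10:18–21:58 = 11 h 40 min; less 60 min break → 10 h 40 min
Thu: 11:13–17:39 = 6 h 26 min; less 30 min break → 5 h 56 min
Total: 6 h 8 min + 8 h 33 min + 10 h 40 min + 5 h 56 min = 31 h 17 min.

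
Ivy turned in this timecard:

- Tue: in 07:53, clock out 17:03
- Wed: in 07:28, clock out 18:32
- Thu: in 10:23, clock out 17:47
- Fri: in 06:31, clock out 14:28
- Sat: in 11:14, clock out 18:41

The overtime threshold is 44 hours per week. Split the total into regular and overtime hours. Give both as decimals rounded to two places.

Regular 43.03 hours, overtime 0.00 hours

Tue: 07:53–17:03 = 9 h 10 min
Wed: 07:28–18:32 = 11 h 4 min
Thu: 10:23–17:47 = 7 h 24 min
Fri: 06:31–14:28 = 7 h 57 min
Sat: 11:14–18:41 = 7 h 27 min
Total worked: 43 h 2 min = 43.03 h.
Threshold 44 h → overtime 0 h 0 min, regular 43 h 2 min.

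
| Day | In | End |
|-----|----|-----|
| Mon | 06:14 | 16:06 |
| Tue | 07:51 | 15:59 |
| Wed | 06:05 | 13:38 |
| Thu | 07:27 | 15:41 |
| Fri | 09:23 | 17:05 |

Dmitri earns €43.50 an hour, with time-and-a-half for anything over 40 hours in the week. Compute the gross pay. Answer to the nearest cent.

€1836.79

Mon: 06:14–16:06 = 9 h 52 min
Tue: 07:51–15:59 = 8 h 8 min
Wed: 06:05–13:38 = 7 h 33 min
Thu: 07:27–15:41 = 8 h 14 min
Fri: 09:23–17:05 = 7 h 42 min
Total worked: 41 h 29 min = 2489 min.
Regular 40 h 0 min = 2400 min at €43.50/h; overtime 1 h 29 min = 89 min at €65.25/h.
Pay = (2400 × €43.50 + 89 × €65.25) ÷ 60 = €1836.79.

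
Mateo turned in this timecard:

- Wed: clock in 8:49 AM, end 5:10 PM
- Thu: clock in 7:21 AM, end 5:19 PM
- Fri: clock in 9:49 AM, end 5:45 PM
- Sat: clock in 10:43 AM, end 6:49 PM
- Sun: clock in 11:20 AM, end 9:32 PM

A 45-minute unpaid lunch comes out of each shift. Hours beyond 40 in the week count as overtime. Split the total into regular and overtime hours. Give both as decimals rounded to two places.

Wed: 8:49 AM–5:10 PM = 8 h 21 min; less 45 min break → 7 h 36 min
Thu: 7:21 AM–5:19 PM = 9 h 58 min; less 45 min break → 9 h 13 min
Fri: 9:49 AM–5:45 PM = 7 h 56 min; less 45 min break → 7 h 11 min
Sat: 10:43 AM–6:49 PM = 8 h 6 min; less 45 min break → 7 h 21 min
Sun: 11:20 AM–9:32 PM = 10 h 12 min; less 45 min break → 9 h 27 min
Total worked: 40 h 48 min = 40.80 h.
Threshold 40 h → overtime 0 h 48 min, regular 40 h 0 min.

Regular 40.00 hours, overtime 0.80 hours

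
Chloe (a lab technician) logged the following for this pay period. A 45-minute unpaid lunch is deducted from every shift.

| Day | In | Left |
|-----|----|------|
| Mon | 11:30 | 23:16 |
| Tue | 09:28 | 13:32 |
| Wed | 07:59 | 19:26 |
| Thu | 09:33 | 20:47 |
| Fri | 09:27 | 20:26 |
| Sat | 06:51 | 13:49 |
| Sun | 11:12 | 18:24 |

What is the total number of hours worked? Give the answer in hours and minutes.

Mon: 11:30–23:16 = 11 h 46 min; less 45 min break → 11 h 1 min
Tue: 09:28–13:32 = 4 h 4 min; less 45 min break → 3 h 19 min
Wed: 07:59–19:26 = 11 h 27 min; less 45 min break → 10 h 42 min
Thu: 09:33–20:47 = 11 h 14 min; less 45 min break → 10 h 29 min
Fri: 09:27–20:26 = 10 h 59 min; less 45 min break → 10 h 14 min
Sat: 06:51–13:49 = 6 h 58 min; less 45 min break → 6 h 13 min
Sun: 11:12–18:24 = 7 h 12 min; less 45 min break → 6 h 27 min
Total: 11 h 1 min + 3 h 19 min + 10 h 42 min + 10 h 29 min + 10 h 14 min + 6 h 13 min + 6 h 27 min = 58 h 25 min.

58 h 25 min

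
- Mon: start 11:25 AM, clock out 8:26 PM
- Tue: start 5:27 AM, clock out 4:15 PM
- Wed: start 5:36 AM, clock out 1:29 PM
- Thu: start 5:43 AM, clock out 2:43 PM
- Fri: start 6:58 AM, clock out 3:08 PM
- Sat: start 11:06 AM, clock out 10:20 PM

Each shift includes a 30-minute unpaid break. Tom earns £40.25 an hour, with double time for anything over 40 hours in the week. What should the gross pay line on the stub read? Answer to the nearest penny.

Mon: 11:25 AM–8:26 PM = 9 h 1 min; less 30 min break → 8 h 31 min
Tue: 5:27 AM–4:15 PM = 10 h 48 min; less 30 min break → 10 h 18 min
Wed: 5:36 AM–1:29 PM = 7 h 53 min; less 30 min break → 7 h 23 min
Thu: 5:43 AM–2:43 PM = 9 h 0 min; less 30 min break → 8 h 30 min
Fri: 6:58 AM–3:08 PM = 8 h 10 min; less 30 min break → 7 h 40 min
Sat: 11:06 AM–10:20 PM = 11 h 14 min; less 30 min break → 10 h 44 min
Total worked: 53 h 6 min = 3186 min.
Regular 40 h 0 min = 2400 min at £40.25/h; overtime 13 h 6 min = 786 min at £80.50/h.
Pay = (2400 × £40.25 + 786 × £80.50) ÷ 60 = £2664.55.

£2664.55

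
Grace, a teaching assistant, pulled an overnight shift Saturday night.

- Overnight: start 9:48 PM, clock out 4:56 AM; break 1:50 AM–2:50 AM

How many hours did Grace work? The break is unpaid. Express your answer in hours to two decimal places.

6.13 hours

Overnight: 9:48 PM → midnight = 2 h 12 min; midnight → 4:56 AM = 4 h 56 min; span 7 h 8 min; less 60 min break → 6 h 8 min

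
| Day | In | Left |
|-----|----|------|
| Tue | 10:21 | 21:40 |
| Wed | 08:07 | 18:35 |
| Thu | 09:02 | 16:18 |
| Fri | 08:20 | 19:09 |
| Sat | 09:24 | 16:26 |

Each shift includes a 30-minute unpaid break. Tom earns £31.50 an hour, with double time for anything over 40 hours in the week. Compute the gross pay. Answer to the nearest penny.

£1537.20

Tue: 10:21–21:40 = 11 h 19 min; less 30 min break → 10 h 49 min
Wed: 08:07–18:35 = 10 h 28 min; less 30 min break → 9 h 58 min
Thu: 09:02–16:18 = 7 h 16 min; less 30 min break → 6 h 46 min
Fri: 08:20–19:09 = 10 h 49 min; less 30 min break → 10 h 19 min
Sat: 09:24–16:26 = 7 h 2 min; less 30 min break → 6 h 32 min
Total worked: 44 h 24 min = 2664 min.
Regular 40 h 0 min = 2400 min at £31.50/h; overtime 4 h 24 min = 264 min at £63.00/h.
Pay = (2400 × £31.50 + 264 × £63.00) ÷ 60 = £1537.20.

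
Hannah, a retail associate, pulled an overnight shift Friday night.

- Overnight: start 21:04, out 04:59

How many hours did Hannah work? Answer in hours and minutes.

Overnight: 21:04 → midnight = 2 h 56 min; midnight → 04:59 = 4 h 59 min; span 7 h 55 min

7 h 55 min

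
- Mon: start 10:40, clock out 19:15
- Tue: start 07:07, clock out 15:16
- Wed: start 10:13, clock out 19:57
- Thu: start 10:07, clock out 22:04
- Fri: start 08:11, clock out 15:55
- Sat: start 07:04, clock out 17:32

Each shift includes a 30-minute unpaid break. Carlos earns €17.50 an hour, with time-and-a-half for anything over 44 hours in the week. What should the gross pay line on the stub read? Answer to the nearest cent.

€1022.44

Mon: 10:40–19:15 = 8 h 35 min; less 30 min break → 8 h 5 min
Tue: 07:07–15:16 = 8 h 9 min; less 30 min break → 7 h 39 min
Wed: 10:13–19:57 = 9 h 44 min; less 30 min break → 9 h 14 min
Thu: 10:07–22:04 = 11 h 57 min; less 30 min break → 11 h 27 min
Fri: 08:11–15:55 = 7 h 44 min; less 30 min break → 7 h 14 min
Sat: 07:04–17:32 = 10 h 28 min; less 30 min break → 9 h 58 min
Total worked: 53 h 37 min = 3217 min.
Regular 44 h 0 min = 2640 min at €17.50/h; overtime 9 h 37 min = 577 min at €26.25/h.
Pay = (2640 × €17.50 + 577 × €26.25) ÷ 60 = €1022.44.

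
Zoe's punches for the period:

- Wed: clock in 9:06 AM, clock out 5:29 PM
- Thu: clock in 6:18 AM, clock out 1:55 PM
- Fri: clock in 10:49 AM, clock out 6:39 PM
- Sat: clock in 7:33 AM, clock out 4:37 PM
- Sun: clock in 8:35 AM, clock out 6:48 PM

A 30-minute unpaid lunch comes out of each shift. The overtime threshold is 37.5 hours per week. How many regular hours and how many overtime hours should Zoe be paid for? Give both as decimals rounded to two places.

Wed: 9:06 AM–5:29 PM = 8 h 23 min; less 30 min break → 7 h 53 min
Thu: 6:18 AM–1:55 PM = 7 h 37 min; less 30 min break → 7 h 7 min
Fri: 10:49 AM–6:39 PM = 7 h 50 min; less 30 min break → 7 h 20 min
Sat: 7:33 AM–4:37 PM = 9 h 4 min; less 30 min break → 8 h 34 min
Sun: 8:35 AM–6:48 PM = 10 h 13 min; less 30 min break → 9 h 43 min
Total worked: 40 h 37 min = 40.62 h.
Threshold 37.5 h → overtime 3 h 7 min, regular 37 h 30 min.

Regular 37.50 hours, overtime 3.12 hours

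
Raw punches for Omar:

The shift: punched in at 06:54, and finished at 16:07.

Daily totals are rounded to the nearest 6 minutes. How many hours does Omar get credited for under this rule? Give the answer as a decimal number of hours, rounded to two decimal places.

9.20 hours

The shift: 06:54–16:07 = 9 h 13 min → rounds to 9 h 12 min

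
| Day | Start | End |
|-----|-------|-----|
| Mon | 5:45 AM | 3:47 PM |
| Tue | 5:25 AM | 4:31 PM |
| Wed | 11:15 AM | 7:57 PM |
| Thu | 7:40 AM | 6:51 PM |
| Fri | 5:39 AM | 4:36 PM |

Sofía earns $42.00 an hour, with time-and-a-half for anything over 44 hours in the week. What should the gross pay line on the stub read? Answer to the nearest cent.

$2349.90

Mon: 5:45 AM–3:47 PM = 10 h 2 min
Tue: 5:25 AM–4:31 PM = 11 h 6 min
Wed: 11:15 AM–7:57 PM = 8 h 42 min
Thu: 7:40 AM–6:51 PM = 11 h 11 min
Fri: 5:39 AM–4:36 PM = 10 h 57 min
Total worked: 51 h 58 min = 3118 min.
Regular 44 h 0 min = 2640 min at $42.00/h; overtime 7 h 58 min = 478 min at $63.00/h.
Pay = (2640 × $42.00 + 478 × $63.00) ÷ 60 = $2349.90.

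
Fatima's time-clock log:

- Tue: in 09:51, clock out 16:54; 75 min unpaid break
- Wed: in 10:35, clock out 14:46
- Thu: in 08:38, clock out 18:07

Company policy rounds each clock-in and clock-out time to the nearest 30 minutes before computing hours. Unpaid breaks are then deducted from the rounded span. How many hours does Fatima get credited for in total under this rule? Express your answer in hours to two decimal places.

19.75 hours

Tue: in 09:51→10:00, out 16:54→17:00; 7 h 0 min − 75 min = 5 h 45 min
Wed: in 10:35→10:30, out 14:46→15:00; 4 h 30 min
Thu: in 08:38→08:30, out 18:07→18:00; 9 h 30 min
Total credited: 19 h 45 min.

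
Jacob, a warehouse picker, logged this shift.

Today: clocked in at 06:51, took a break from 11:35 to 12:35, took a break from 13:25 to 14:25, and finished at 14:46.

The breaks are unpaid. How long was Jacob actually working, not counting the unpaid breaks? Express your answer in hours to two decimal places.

5.92 hours

Today: 06:51–14:46 = 7 h 55 min; less 120 min break → 5 h 55 min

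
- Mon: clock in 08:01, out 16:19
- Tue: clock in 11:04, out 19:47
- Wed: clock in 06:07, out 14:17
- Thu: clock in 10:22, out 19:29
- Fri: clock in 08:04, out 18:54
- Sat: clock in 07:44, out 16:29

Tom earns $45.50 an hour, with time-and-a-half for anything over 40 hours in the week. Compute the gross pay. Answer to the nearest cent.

$2767.54

Mon: 08:01–16:19 = 8 h 18 min
Tue: 11:04–19:47 = 8 h 43 min
Wed: 06:07–14:17 = 8 h 10 min
Thu: 10:22–19:29 = 9 h 7 min
Fri: 08:04–18:54 = 10 h 50 min
Sat: 07:44–16:29 = 8 h 45 min
Total worked: 53 h 53 min = 3233 min.
Regular 40 h 0 min = 2400 min at $45.50/h; overtime 13 h 53 min = 833 min at $68.25/h.
Pay = (2400 × $45.50 + 833 × $68.25) ÷ 60 = $2767.54.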